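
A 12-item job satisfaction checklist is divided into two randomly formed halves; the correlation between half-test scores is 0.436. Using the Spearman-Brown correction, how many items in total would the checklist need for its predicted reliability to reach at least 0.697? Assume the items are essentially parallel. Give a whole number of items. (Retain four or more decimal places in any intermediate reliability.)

Corrected full-test reliability: r_full = 2 × 0.436 / (1 + 0.436) ≈ 0.6072
Solve Spearman-Brown for n: n = 0.697(1 − 0.6072) / [0.6072(1 − 0.697)] = 1.4881
Items = 1.4881 × 12 ≈ 17.86 → 18

18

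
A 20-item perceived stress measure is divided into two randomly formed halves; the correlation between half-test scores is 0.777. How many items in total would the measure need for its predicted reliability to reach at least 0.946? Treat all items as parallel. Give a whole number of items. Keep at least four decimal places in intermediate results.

Corrected full-test reliability: r_full = 2 × 0.777 / (1 + 0.777) ≈ 0.8745
n = r_tgt(1 − r_full) / [r_full(1 − r_tgt)] = 0.946 × 0.1255 / (0.8745 × 0.054) ≈ 2.5141
Required items = 2.5141 × 20 = 50.28, so 51 items.

51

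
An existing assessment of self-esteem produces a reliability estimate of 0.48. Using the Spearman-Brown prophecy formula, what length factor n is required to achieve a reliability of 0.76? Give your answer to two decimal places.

3.43

Spearman-Brown solved for the length factor n:
n = r_target (1 − r_old) / [ r_old (1 − r_target) ]
n = 0.76 × (1 − 0.48) / [ 0.48 × (1 − 0.76) ]
  = 0.3952 / 0.1152 = 3.4306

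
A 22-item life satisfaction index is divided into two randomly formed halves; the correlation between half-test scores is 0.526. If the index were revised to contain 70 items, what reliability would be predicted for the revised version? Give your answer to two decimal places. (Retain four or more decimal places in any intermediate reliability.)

0.88

First correct the split-half correlation to full-test reliability: r_full = 2 × 0.526 / (1 + 0.526) ≈ 0.6894
Then adjust to 70 items: n = 70/22 = 3.1818
r_new = n·r_full / (1 + (n − 1)·r_full) = 2.1935 / 2.5041 ≈ 0.8760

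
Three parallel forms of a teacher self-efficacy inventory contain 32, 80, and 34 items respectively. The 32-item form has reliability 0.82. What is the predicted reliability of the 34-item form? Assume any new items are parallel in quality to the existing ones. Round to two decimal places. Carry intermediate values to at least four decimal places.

0.83

Only the ratio of lengths matters: n = 34/32 = 1.0625
r_{34} = n·r / (1 + (n − 1)·r) = 0.8712 / 1.0513 ≈ 0.8287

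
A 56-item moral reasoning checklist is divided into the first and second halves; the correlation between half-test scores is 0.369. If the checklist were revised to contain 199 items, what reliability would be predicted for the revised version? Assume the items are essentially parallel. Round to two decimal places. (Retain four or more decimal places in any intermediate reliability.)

0.81

Full-test reliability from the split-half r: r_full = 2(0.369)/(1 + 0.369) = 0.5391
Then adjust to 199 items: n = 199/56 = 3.5536
r_new = n·r_full / (1 + (n − 1)·r_full) = 1.9157 / 2.3766 ≈ 0.8061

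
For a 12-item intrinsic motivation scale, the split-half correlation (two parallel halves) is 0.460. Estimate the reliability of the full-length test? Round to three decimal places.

Each half is half the length of the full test, so the full test is n = 2 times a half.
r_full = 2r_hh / (1 + r_hh) = 2 × 0.460 / (1 + 0.460)
r_full = 0.9200 / 1.4600 ≈ 0.6301

0.630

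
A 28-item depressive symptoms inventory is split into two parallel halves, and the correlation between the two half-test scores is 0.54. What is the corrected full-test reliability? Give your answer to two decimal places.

0.70

r_full = 2(0.54) / (1 + 0.54)
r_full = 1.0800 / 1.5400 ≈ 0.7013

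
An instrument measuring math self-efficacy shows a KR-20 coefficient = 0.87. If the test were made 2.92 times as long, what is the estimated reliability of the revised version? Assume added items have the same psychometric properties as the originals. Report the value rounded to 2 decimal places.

0.95

Spearman-Brown: r_new = n·r / (1 + (n − 1)·r)
r_new = 2.92·0.87 / [1 + (2.92 − 1)·0.87]
r_new = 2.5404 / 2.6704 ≈ 0.9513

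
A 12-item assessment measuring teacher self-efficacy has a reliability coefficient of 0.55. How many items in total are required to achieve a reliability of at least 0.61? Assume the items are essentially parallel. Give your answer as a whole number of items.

16

n = 0.61 × (1 − 0.55) / [ 0.55 × (1 − 0.61) ]
n = 0.2745 / 0.2145 ≈ 1.2797
So the test needs 1.2797 × 12 ≈ 15.36 items; rounding up, 16.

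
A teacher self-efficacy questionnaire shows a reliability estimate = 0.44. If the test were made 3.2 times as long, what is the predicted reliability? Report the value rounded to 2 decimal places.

Apply the Spearman-Brown prophecy formula, r' = nr / [1 + (n − 1)r]:
r_new = (3.2 × 0.44) / (1 + (3.2 − 1) × 0.44)
     = 1.4080 / 1.9680 = 0.7154

0.72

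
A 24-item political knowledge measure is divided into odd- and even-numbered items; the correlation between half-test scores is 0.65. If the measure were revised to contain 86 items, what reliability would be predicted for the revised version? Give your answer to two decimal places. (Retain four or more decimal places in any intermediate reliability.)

0.93

Spearman-Brown correction (n = 2): r_full = 2·0.65/(1 + 0.65) = 0.7879
Length factor from 24 to 86 items: n = 86/24 = 3.5833
r_new = n·r_full / (1 + (n − 1)·r_full) = 2.8233 / 3.0354 ≈ 0.9301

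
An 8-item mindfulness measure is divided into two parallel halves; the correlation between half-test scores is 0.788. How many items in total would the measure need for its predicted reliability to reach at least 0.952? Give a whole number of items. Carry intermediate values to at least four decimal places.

22

Corrected full-test reliability: r_full = 2 × 0.788 / (1 + 0.788) ≈ 0.8814
Solve Spearman-Brown for n: n = 0.952(1 − 0.8814) / [0.8814(1 − 0.952)] = 2.6687
Items = 2.6687 × 8 ≈ 21.35 → 22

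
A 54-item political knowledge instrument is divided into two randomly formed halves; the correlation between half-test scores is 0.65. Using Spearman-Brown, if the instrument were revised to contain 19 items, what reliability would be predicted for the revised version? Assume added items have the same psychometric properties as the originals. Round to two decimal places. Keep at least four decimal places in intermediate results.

First correct the split-half correlation to full-test reliability: r_full = 2 × 0.65 / (1 + 0.65) ≈ 0.7879
Length factor from 54 to 19 items: n = 19/54 = 0.3519
r_new = n·r_full / (1 + (n − 1)·r_full) = 0.2773 / 0.4894 ≈ 0.5666

0.57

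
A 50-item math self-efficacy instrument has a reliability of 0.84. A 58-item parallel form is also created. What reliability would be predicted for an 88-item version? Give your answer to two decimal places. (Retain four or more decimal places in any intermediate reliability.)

0.90

The 58-item form is not needed; work directly from the 50-item form with n = 88/50 = 1.7600.
r_{88} = n·r / (1 + (n − 1)·r) = 1.4784 / 1.6384 ≈ 0.9023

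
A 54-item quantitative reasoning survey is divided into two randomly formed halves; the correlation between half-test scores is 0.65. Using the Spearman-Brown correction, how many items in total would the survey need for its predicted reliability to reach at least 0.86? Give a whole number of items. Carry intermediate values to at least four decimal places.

Corrected full-test reliability: r_full = 2 × 0.65 / (1 + 0.65) ≈ 0.7879
Solve Spearman-Brown for n: n = 0.86(1 − 0.7879) / [0.7879(1 − 0.86)] = 1.6536
Items = 1.6536 × 54 ≈ 89.29 → 90

90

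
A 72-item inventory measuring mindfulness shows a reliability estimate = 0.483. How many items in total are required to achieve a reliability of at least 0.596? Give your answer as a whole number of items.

114

n = 0.596(1 − 0.483) / [0.483(1 − 0.596)]
n = 0.308132 / 0.195132 ≈ 1.5791
1.5791 × 72 = 113.70 → 114 items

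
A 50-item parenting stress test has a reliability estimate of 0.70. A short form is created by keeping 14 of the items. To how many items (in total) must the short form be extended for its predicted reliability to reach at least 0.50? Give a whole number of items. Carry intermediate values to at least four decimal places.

Short-form reliability: n = 14/50 = 0.2800; r_14 = n·r/(1+(n−1)r) ≈ 0.3952
Then solve for n' with r_old = 0.3952, r_target = 0.50: n' = 0.50(1 − 0.3952)/[0.3952(1 − 0.50)] = 1.5304
Total items = 1.5304 × 14 = 21.43, rounded up to 22.

22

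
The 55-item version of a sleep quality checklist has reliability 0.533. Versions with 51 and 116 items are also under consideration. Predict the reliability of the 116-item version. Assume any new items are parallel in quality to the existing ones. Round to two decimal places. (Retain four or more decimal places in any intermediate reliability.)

0.71

Only the ratio of lengths matters: n = 116/55 = 2.1091
r_{116} = n·r / (1 + (n − 1)·r) = 1.1242 / 1.5912 ≈ 0.7065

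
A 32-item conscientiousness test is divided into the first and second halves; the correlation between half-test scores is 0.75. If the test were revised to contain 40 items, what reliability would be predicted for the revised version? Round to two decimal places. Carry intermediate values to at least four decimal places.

0.88

First correct the split-half correlation to full-test reliability: r_full = 2 × 0.75 / (1 + 0.75) ≈ 0.8571
Then adjust to 40 items: n = 40/32 = 1.2500
r_new = n·r_full / (1 + (n − 1)·r_full) = 1.0714 / 1.2143 ≈ 0.8823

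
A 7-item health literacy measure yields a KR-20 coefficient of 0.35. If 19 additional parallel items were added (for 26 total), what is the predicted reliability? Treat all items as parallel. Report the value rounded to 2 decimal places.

Length ratio n = 26/7 = 3.7143
r_new = (3.7143 × 0.35) / (1 + (3.7143 − 1) × 0.35)
     = 1.3000 / 1.9500 = 0.6667

0.67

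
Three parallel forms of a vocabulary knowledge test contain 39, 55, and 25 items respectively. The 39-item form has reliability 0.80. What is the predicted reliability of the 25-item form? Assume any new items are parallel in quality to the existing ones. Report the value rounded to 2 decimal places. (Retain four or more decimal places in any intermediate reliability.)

Only the ratio of lengths matters: n = 25/39 = 0.6410
r_{25} = n·r / (1 + (n − 1)·r) = 0.5128 / 0.7128 ≈ 0.7194

0.72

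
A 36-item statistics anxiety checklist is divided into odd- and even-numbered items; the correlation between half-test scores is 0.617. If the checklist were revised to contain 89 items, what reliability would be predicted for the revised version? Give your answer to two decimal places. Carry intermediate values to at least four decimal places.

Full-test reliability from the split-half r: r_full = 2(0.617)/(1 + 0.617) = 0.7631
Length factor from 36 to 89 items: n = 89/36 = 2.4722
r_new = n·r_full / (1 + (n − 1)·r_full) = 1.8865 / 2.1234 ≈ 0.8884

0.89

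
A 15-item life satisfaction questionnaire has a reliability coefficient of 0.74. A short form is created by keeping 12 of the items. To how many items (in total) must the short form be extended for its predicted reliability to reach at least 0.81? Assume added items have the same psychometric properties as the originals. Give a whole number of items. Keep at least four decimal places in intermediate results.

Short-form reliability: n = 12/15 = 0.8000; r_12 = n·r/(1+(n−1)r) ≈ 0.6948
Then solve for n' with r_old = 0.6948, r_target = 0.81: n' = 0.81(1 − 0.6948)/[0.6948(1 − 0.81)] = 1.8726
Items = 1.8726 × 12 ≈ 22.47 → 23

23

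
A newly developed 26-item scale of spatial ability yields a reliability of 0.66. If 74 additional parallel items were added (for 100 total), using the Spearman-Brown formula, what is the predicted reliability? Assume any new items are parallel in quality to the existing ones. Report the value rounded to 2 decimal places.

Length ratio n = 100/26 = 3.8462
r_new = (3.8462 × 0.66) / (1 + (3.8462 − 1) × 0.66)
r_new = 2.5385 / 2.8785 ≈ 0.8819

0.88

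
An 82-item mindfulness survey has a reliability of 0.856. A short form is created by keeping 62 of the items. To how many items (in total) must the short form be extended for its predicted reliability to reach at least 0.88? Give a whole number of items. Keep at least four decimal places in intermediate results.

Short-form reliability: n = 62/82 = 0.7561; r_62 = n·r/(1+(n−1)r) ≈ 0.8180
Length factor from the short form to reach 0.88: n' = 0.88(1 − 0.8180) / [0.8180(1 − 0.88)] ≈ 1.6316
Total items = 1.6316 × 62 = 101.16, rounded up to 102.

102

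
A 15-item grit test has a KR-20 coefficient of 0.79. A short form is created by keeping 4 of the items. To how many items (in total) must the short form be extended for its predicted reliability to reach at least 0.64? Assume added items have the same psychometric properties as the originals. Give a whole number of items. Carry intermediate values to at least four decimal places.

8

Short-form reliability: n = 4/15 = 0.2667; r_4 = n·r/(1+(n−1)r) ≈ 0.5008
Then solve for n' with r_old = 0.5008, r_target = 0.64: n' = 0.64(1 − 0.5008)/[0.5008(1 − 0.64)] = 1.7721
Total items = 1.7721 × 4 = 7.09, rounded up to 8.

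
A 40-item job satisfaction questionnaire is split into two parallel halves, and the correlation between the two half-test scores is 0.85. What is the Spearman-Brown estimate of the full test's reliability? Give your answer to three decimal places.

r_full = 2(0.85) / (1 + 0.85)
       = 1.7000 / 1.8500 = 0.9189

0.919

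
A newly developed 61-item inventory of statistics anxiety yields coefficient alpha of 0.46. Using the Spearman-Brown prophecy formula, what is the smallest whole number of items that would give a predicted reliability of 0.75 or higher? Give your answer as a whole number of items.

215

n = 0.75(1 − 0.46) / [0.46(1 − 0.75)]
n = 0.4050 / 0.1150 ≈ 3.5217
Items needed = n × 61 = 3.5217 × 61 ≈ 214.82 → round up to 215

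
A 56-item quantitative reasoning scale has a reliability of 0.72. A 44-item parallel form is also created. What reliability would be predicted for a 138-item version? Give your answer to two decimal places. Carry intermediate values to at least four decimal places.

0.86

The 44-item form is not needed; work directly from the 56-item form with n = 138/56 = 2.4643.
r_{138} = n·r / (1 + (n − 1)·r) = 1.7743 / 2.0543 ≈ 0.8637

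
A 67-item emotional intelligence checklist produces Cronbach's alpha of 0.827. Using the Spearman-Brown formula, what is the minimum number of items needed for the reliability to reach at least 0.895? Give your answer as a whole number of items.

Spearman-Brown solved for the length factor n:
n = r_target (1 − r_old) / [ r_old (1 − r_target) ]
n = 0.895 × (1 − 0.827) / [ 0.827 × (1 − 0.895) ]
  = 0.154835 / 0.086835 = 1.7831
Items needed = n × 67 = 1.7831 × 67 ≈ 119.47 → round up to 120

120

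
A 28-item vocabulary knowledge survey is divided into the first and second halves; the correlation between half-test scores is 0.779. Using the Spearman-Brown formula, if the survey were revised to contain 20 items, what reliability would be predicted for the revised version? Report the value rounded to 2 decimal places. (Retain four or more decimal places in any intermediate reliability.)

0.83

Full-test reliability from the split-half r: r_full = 2(0.779)/(1 + 0.779) = 0.8758
Then adjust to 20 items: n = 20/28 = 0.7143
r_new = n·r_full / (1 + (n − 1)·r_full) = 0.6256 / 0.7498 ≈ 0.8344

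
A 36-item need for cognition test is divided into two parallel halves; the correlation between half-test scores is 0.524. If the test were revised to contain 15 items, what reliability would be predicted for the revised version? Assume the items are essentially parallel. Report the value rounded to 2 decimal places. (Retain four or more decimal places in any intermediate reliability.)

First correct the split-half correlation to full-test reliability: r_full = 2 × 0.524 / (1 + 0.524) ≈ 0.6877
Then adjust to 15 items: n = 15/36 = 0.4167
r_new = n·r_full / (1 + (n − 1)·r_full) = 0.2866 / 0.5989 ≈ 0.4785

0.48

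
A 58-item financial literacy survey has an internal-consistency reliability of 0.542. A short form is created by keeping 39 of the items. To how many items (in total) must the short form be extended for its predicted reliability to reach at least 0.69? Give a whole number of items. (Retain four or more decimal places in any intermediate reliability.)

110

Short-form reliability: n = 39/58 = 0.6724; r_39 = n·r/(1+(n−1)r) ≈ 0.4431
Then solve for n' with r_old = 0.4431, r_target = 0.69: n' = 0.69(1 − 0.4431)/[0.4431(1 − 0.69)] = 2.7975
Total items = 2.7975 × 39 = 109.10, rounded up to 110.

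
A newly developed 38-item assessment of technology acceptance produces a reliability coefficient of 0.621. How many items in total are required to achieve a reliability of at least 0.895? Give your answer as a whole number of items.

198

n = 0.895 × (1 − 0.621) / [ 0.621 × (1 − 0.895) ]
n = 0.339205 / 0.065205 ≈ 5.2021
5.2021 × 38 = 197.68 → 198 items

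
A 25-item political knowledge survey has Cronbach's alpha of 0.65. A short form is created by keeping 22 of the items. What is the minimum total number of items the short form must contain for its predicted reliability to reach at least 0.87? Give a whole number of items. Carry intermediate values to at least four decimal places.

Short-form reliability: n = 22/25 = 0.8800; r_22 = n·r/(1+(n−1)r) ≈ 0.6204
Length factor from the short form to reach 0.87: n' = 0.87(1 − 0.6204) / [0.6204(1 − 0.87)] ≈ 4.0948
Items = 4.0948 × 22 ≈ 90.09 → 91

91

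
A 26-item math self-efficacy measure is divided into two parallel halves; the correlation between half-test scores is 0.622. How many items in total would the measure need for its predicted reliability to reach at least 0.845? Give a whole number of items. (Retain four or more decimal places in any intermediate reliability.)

Corrected full-test reliability: r_full = 2 × 0.622 / (1 + 0.622) ≈ 0.7670
Solve Spearman-Brown for n: n = 0.845(1 − 0.7670) / [0.7670(1 − 0.845)] = 1.6561
Items = 1.6561 × 26 ≈ 43.06 → 44

44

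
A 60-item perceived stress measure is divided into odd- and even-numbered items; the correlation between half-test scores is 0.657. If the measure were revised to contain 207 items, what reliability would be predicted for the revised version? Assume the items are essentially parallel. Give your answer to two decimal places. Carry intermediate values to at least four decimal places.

0.93

First correct the split-half correlation to full-test reliability: r_full = 2 × 0.657 / (1 + 0.657) ≈ 0.7930
Then adjust to 207 items: n = 207/60 = 3.4500
r_new = n·r_full / (1 + (n − 1)·r_full) = 2.7359 / 2.9428 ≈ 0.9297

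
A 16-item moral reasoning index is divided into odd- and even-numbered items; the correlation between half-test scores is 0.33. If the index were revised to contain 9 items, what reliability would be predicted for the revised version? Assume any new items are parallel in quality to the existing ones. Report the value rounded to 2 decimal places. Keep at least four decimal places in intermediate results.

0.36

Spearman-Brown correction (n = 2): r_full = 2·0.33/(1 + 0.33) = 0.4962
Then adjust to 9 items: n = 9/16 = 0.5625
r_new = n·r_full / (1 + (n − 1)·r_full) = 0.2791 / 0.7829 ≈ 0.3565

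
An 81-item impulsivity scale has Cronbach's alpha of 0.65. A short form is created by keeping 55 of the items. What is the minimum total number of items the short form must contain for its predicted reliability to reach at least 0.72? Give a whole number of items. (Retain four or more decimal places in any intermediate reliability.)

Short-form reliability: n = 55/81 = 0.6790; r_55 = n·r/(1+(n−1)r) ≈ 0.5577
Length factor from the short form to reach 0.72: n' = 0.72(1 − 0.5577) / [0.5577(1 − 0.72)] ≈ 2.0393
Total items = 2.0393 × 55 = 112.16, rounded up to 113.

113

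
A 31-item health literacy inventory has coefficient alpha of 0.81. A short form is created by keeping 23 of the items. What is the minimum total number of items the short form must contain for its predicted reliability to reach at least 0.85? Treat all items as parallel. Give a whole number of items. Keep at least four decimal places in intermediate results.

42

First, r for the 23-item form: n = 23/31 = 0.7419, so r_23 = 0.7419·0.81/(1 + (0.7419 − 1)·0.81) = 0.7598
Then solve for n' with r_old = 0.7598, r_target = 0.85: n' = 0.85(1 − 0.7598)/[0.7598(1 − 0.85)] = 1.7914
Items = 1.7914 × 23 ≈ 41.20 → 42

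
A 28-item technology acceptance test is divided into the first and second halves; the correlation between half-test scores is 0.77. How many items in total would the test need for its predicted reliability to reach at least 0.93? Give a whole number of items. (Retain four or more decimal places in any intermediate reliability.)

Corrected full-test reliability: r_full = 2 × 0.77 / (1 + 0.77) ≈ 0.8701
Solve Spearman-Brown for n: n = 0.93(1 − 0.8701) / [0.8701(1 − 0.93)] = 1.9835
Required items = 1.9835 × 28 = 55.54, so 56 items.

56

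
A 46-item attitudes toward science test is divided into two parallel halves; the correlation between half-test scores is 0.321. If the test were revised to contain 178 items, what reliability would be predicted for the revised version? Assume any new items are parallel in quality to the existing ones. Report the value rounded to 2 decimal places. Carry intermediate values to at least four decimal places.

0.79

Spearman-Brown correction (n = 2): r_full = 2·0.321/(1 + 0.321) = 0.4860
Length factor from 46 to 178 items: n = 178/46 = 3.8696
r_new = n·r_full / (1 + (n − 1)·r_full) = 1.8806 / 2.3946 ≈ 0.7854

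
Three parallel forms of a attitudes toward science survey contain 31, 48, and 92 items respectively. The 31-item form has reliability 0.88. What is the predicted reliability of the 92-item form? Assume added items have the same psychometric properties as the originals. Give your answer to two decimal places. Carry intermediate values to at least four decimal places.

Only the ratio of lengths matters: n = 92/31 = 2.9677
r_{92} = n·r / (1 + (n − 1)·r) = 2.6116 / 2.7316 ≈ 0.9561

0.96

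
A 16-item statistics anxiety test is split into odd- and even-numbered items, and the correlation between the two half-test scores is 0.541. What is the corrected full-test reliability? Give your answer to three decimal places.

The full test is twice the length of either half (n = 2).
r_full = 2(0.541) / (1 + 0.541)
r_full = 1.0820 / 1.5410 ≈ 0.7021

0.702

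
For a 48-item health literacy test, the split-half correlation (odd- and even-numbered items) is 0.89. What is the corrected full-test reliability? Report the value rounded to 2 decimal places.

Each half is half the length of the full test, so the full test is n = 2 times a half.
r_full = 2r_hh / (1 + r_hh) = 2 × 0.89 / (1 + 0.89)
r_full = 1.7800 / 1.8900 ≈ 0.9418

0.94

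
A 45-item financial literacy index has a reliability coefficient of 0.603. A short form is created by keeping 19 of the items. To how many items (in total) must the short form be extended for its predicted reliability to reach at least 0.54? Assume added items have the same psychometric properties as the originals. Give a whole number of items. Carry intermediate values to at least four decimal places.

First, r for the 19-item form: n = 19/45 = 0.4222, so r_19 = 0.4222·0.603/(1 + (0.4222 − 1)·0.603) = 0.3907
Then solve for n' with r_old = 0.3907, r_target = 0.54: n' = 0.54(1 − 0.3907)/[0.3907(1 − 0.54)] = 1.8307
Items = 1.8307 × 19 ≈ 34.78 → 35

35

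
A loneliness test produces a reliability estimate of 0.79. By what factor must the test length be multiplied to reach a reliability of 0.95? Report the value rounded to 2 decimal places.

5.05

n = [0.95 × 0.21] / [0.79 × 0.05]
n = 0.1995 / 0.0395 ≈ 5.0506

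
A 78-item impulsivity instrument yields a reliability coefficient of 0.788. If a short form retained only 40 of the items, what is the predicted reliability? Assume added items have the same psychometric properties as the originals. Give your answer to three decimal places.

0.656

The new length is 40/78 = 0.5128 times the old.
r_new = (0.5128 × 0.788) / (1 + (0.5128 − 1) × 0.788)
r_new = 0.4041 / 0.6161 ≈ 0.6559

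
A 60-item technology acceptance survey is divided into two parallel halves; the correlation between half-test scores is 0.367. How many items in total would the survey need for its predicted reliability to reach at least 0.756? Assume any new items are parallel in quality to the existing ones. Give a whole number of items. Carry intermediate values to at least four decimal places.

161

Corrected full-test reliability: r_full = 2 × 0.367 / (1 + 0.367) ≈ 0.5369
n = r_tgt(1 − r_full) / [r_full(1 − r_tgt)] = 0.756 × 0.4631 / (0.5369 × 0.244) ≈ 2.6725
Items = 2.6725 × 60 ≈ 160.35 → 161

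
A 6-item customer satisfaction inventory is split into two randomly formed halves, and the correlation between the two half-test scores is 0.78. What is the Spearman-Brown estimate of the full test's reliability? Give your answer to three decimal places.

The full test is twice the length of either half (n = 2).
r_full = 2(0.78) / (1 + 0.78)
r_full = 1.5600 / 1.7800 ≈ 0.8764

0.876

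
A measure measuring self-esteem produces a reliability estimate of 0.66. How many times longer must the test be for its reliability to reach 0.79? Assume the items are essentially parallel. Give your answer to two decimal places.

1.94

n = 0.79(1 − 0.66) / [0.66(1 − 0.79)]
  = 0.2686 / 0.1386 = 1.9380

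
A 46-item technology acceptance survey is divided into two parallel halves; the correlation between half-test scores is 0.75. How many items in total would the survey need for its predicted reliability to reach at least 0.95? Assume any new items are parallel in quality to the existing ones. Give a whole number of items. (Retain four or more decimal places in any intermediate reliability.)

Corrected full-test reliability: r_full = 2 × 0.75 / (1 + 0.75) ≈ 0.8571
n = r_tgt(1 − r_full) / [r_full(1 − r_tgt)] = 0.95 × 0.1429 / (0.8571 × 0.05) ≈ 3.1678
Required items = 3.1678 × 46 = 145.72, so 146 items.

146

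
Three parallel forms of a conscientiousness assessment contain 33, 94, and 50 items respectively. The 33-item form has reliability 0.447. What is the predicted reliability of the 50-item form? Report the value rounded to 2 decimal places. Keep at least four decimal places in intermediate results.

0.55

Only the ratio of lengths matters: n = 50/33 = 1.5152
r_{50} = n·r / (1 + (n − 1)·r) = 0.6773 / 1.2303 ≈ 0.5505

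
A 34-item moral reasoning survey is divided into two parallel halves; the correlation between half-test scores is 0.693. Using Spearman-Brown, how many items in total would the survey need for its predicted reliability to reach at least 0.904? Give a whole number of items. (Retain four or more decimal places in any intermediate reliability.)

r_full = 2(0.693)/(1 + 0.693) = 0.8187
Solve Spearman-Brown for n: n = 0.904(1 − 0.8187) / [0.8187(1 − 0.904)] = 2.0853
Required items = 2.0853 × 34 = 70.90, so 71 items.

71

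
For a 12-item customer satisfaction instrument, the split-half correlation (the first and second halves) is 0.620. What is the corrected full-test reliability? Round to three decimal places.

Apply the Spearman-Brown correction with n = 2:
r_full = 2(0.620) / (1 + 0.620)
       = 1.2400 / 1.6200 = 0.7654

0.765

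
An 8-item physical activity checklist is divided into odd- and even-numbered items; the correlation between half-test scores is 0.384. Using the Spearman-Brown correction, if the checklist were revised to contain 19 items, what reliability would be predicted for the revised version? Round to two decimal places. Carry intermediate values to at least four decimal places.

0.75

First correct the split-half correlation to full-test reliability: r_full = 2 × 0.384 / (1 + 0.384) ≈ 0.5549
Then adjust to 19 items: n = 19/8 = 2.3750
r_new = n·r_full / (1 + (n − 1)·r_full) = 1.3179 / 1.7630 ≈ 0.7475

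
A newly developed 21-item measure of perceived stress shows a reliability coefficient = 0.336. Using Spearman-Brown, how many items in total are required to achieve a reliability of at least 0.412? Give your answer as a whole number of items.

Spearman-Brown solved for the length factor n:
n = r_target (1 − r_old) / [ r_old (1 − r_target) ]
n = [0.412 × 0.664] / [0.336 × 0.588]
n = 0.273568 / 0.197568 ≈ 1.3847
Items needed = n × 21 = 1.3847 × 21 ≈ 29.08 → round up to 30

30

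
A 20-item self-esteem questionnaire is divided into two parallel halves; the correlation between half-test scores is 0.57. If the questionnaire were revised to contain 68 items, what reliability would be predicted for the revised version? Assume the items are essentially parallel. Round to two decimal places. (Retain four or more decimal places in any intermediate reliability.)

Spearman-Brown correction (n = 2): r_full = 2·0.57/(1 + 0.57) = 0.7261
Length factor from 20 to 68 items: n = 68/20 = 3.4000
r_new = n·r_full / (1 + (n − 1)·r_full) = 2.4687 / 2.7426 ≈ 0.9001

0.90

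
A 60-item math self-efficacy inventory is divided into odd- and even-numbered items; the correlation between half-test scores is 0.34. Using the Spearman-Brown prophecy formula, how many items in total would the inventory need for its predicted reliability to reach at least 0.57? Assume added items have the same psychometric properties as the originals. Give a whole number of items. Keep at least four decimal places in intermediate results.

r_full = 2(0.34)/(1 + 0.34) = 0.5075
Solve Spearman-Brown for n: n = 0.57(1 − 0.5075) / [0.5075(1 − 0.57)] = 1.2864
Required items = 1.2864 × 60 = 77.18, so 78 items.

78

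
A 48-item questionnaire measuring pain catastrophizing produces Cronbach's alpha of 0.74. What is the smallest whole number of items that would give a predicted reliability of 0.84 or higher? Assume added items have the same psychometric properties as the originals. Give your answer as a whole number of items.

89

n = 0.84 × (1 − 0.74) / [ 0.74 × (1 − 0.84) ]
n = 0.2184 / 0.1184 ≈ 1.8446
So the test needs 1.8446 × 48 ≈ 88.54 items; rounding up, 89.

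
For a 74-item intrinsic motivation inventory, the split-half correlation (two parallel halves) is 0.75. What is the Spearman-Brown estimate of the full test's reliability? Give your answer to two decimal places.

0.86

Apply the Spearman-Brown correction with n = 2:
r_full = 2r_hh / (1 + r_hh) = 2 × 0.75 / (1 + 0.75)
r_full = 1.5000 / 1.7500 ≈ 0.8571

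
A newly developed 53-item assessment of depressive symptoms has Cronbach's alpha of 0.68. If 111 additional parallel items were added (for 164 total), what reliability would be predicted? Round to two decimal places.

0.87

Length ratio n = 164/53 = 3.0943
Apply the Spearman-Brown prophecy formula, r' = nr / [1 + (n − 1)r]:
r_new = 3.0943·0.68 / [1 + (3.0943 − 1)·0.68]
     = 2.1041 / 2.4241 = 0.8680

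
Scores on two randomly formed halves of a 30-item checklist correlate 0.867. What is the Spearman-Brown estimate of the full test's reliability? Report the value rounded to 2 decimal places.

0.93

Each half is half the length of the full test, so the full test is n = 2 times a half.
r_full = 2r_hh / (1 + r_hh) = 2 × 0.867 / (1 + 0.867)
       = 1.7340 / 1.8670 = 0.9288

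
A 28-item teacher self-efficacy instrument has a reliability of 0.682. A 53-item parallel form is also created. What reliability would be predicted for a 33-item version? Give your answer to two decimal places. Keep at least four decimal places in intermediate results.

0.72

Only the ratio of lengths matters: n = 33/28 = 1.1786
r_{33} = n·r / (1 + (n − 1)·r) = 0.8038 / 1.1218 ≈ 0.7165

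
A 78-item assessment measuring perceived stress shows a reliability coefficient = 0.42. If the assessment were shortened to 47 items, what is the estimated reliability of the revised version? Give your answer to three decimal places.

0.304

Length ratio n = 47/78 = 0.6026
By Spearman-Brown, r_new = n r / (1 + (n − 1) r).
r_new = 0.6026·0.42 / [1 + (0.6026 − 1)·0.42]
     = 0.2531 / 0.8331 = 0.3038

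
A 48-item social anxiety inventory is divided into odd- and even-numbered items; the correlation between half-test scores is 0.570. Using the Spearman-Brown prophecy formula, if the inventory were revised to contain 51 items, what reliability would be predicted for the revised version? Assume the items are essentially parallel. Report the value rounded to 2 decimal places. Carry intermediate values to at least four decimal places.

0.74

Spearman-Brown correction (n = 2): r_full = 2·0.570/(1 + 0.570) = 0.7261
Length factor from 48 to 51 items: n = 51/48 = 1.0625
r_new = n·r_full / (1 + (n − 1)·r_full) = 0.7715 / 1.0454 ≈ 0.7380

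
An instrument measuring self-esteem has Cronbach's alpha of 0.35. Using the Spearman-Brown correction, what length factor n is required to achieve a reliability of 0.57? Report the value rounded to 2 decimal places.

2.46

Rearranging the Spearman-Brown formula for n,
n = r_target (1 − r_old) / [ r_old (1 − r_target) ]
n = 0.57 × (1 − 0.35) / [ 0.35 × (1 − 0.57) ]
n = 0.3705 / 0.1505 ≈ 2.4618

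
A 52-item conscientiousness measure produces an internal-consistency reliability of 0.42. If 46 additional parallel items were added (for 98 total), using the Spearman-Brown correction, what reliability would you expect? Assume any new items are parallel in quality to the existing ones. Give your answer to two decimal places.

n = 98/52 = 1.8846
Spearman-Brown: r_new = n·r / (1 + (n − 1)·r)
r_new = 1.8846·0.42 / [1 + (1.8846 − 1)·0.42]
r_new = 0.7915 / 1.3715 ≈ 0.5771

0.58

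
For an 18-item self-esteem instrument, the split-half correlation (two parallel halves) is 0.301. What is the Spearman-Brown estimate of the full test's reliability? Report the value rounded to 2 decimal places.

r_full = 2r_hh / (1 + r_hh) = 2 × 0.301 / (1 + 0.301)
r_full = 0.6020 / 1.3010 ≈ 0.4627

0.46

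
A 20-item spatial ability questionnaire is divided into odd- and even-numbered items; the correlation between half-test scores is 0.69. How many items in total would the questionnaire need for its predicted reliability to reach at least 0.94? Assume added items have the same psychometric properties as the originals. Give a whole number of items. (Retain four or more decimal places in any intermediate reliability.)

71

r_full = 2(0.69)/(1 + 0.69) = 0.8166
n = r_tgt(1 − r_full) / [r_full(1 − r_tgt)] = 0.94 × 0.1834 / (0.8166 × 0.06) ≈ 3.5186
Items = 3.5186 × 20 ≈ 70.37 → 71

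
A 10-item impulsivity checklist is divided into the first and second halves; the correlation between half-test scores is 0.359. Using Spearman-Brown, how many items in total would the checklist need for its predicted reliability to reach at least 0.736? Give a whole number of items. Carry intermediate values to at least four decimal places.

Corrected full-test reliability: r_full = 2 × 0.359 / (1 + 0.359) ≈ 0.5283
Solve Spearman-Brown for n: n = 0.736(1 − 0.5283) / [0.5283(1 − 0.736)] = 2.4892
Items = 2.4892 × 10 ≈ 24.89 → 25

25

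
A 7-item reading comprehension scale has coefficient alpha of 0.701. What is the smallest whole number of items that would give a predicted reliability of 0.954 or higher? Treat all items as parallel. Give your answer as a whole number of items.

62

n = [0.954 × 0.299] / [0.701 × 0.046]
  = 0.285246 / 0.032246 = 8.8459
So the test needs 8.8459 × 7 ≈ 61.92 items; rounding up, 62.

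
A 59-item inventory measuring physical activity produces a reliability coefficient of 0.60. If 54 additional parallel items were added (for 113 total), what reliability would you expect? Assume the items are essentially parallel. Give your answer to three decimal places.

0.742

Length ratio n = 113/59 = 1.9153
Spearman-Brown: r_new = n·r / (1 + (n − 1)·r)
r_new = 1.9153·0.60 / [1 + (1.9153 − 1)·0.60]
     = 1.1492 / 1.5492 = 0.7418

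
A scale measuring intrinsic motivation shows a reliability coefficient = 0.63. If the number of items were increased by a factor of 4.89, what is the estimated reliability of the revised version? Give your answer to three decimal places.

r_new = 4.89·0.63 / [1 + (4.89 − 1)·0.63]
     = 3.0807 / 3.4507 = 0.8928

0.893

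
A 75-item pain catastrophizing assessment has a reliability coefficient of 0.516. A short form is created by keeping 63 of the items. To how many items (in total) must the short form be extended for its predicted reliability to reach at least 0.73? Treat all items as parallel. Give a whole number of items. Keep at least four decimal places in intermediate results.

191

Short-form reliability: n = 63/75 = 0.8400; r_63 = n·r/(1+(n−1)r) ≈ 0.4724
Then solve for n' with r_old = 0.4724, r_target = 0.73: n' = 0.73(1 − 0.4724)/[0.4724(1 − 0.73)] = 3.0196
Total items = 3.0196 × 63 = 190.23, rounded up to 191.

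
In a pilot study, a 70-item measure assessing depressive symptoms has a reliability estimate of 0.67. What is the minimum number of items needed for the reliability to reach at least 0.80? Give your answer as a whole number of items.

n = 0.80(1 − 0.67) / [0.67(1 − 0.80)]
n = 0.2640 / 0.1340 ≈ 1.9701
Items needed = n × 70 = 1.9701 × 70 ≈ 137.91 → round up to 138

138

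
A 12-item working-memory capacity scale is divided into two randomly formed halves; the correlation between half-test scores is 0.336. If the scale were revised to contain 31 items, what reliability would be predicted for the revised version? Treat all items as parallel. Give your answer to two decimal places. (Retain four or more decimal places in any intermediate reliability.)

First correct the split-half correlation to full-test reliability: r_full = 2 × 0.336 / (1 + 0.336) ≈ 0.5030
Then adjust to 31 items: n = 31/12 = 2.5833
r_new = n·r_full / (1 + (n − 1)·r_full) = 1.2994 / 1.7964 ≈ 0.7233

0.72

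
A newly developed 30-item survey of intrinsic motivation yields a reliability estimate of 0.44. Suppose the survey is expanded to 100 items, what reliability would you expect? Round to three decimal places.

0.724

Length ratio n = 100/30 = 3.3333
By Spearman-Brown, r_new = n r / (1 + (n − 1) r).
r_new = (3.3333 × 0.44) / (1 + (3.3333 − 1) × 0.44)
r_new = 1.4667 / 2.0267 ≈ 0.7237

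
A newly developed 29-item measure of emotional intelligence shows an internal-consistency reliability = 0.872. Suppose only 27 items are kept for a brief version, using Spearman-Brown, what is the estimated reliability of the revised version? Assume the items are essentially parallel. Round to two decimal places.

Length ratio n = 27/29 = 0.931
Spearman-Brown: r_new = n·r / (1 + (n − 1)·r)
r_new = (0.931 × 0.872) / (1 + (0.931 − 1) × 0.872)
     = 0.8118 / 0.9398 = 0.8638

0.86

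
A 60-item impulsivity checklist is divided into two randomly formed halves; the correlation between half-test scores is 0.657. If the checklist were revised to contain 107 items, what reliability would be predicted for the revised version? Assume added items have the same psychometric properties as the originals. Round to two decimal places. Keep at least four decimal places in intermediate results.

Full-test reliability from the split-half r: r_full = 2(0.657)/(1 + 0.657) = 0.7930
Length factor from 60 to 107 items: n = 107/60 = 1.7833
r_new = n·r_full / (1 + (n − 1)·r_full) = 1.4142 / 1.6212 ≈ 0.8723

0.87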